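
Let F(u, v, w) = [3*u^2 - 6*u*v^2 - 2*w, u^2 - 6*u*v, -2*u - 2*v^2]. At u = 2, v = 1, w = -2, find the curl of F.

(∇×F)₁ = ∂F₃/∂v − ∂F₂/∂w = -4*v
(∇×F)₂ = ∂F₁/∂w − ∂F₃/∂u = 0
(∇×F)₃ = ∂F₂/∂u − ∂F₁/∂v = 12*u*v + 2*u - 6*v
∇×F = (-4*v, 0, 12*u*v + 2*u - 6*v)
At (2, 1, -2): (-4, 0, 22).

(-4, 0, 22)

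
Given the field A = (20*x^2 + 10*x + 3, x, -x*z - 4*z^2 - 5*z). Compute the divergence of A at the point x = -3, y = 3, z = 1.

∂A₁/∂x = 40*x + 10
∂A₂/∂y = 0
∂A₃/∂z = -x - 8*z - 5
∇·A = 39*x - 8*z + 5
At (-3, 3, 1): -120.

-120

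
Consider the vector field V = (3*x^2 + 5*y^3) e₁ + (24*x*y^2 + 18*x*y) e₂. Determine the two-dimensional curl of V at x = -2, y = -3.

27

∂V₂/∂x = 24*y^2 + 18*y
∂V₁/∂y = 15*y^2
Scalar curl = 9*y^2 + 18*y
At (-2, -3): 27.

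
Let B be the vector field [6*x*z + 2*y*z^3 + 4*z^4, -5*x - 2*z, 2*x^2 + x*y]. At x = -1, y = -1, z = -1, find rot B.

(∇×B)₁ = ∂B₃/∂y − ∂B₂/∂z = x + 2
(∇×B)₂ = ∂B₁/∂z − ∂B₃/∂x = 2*x + 6*y*z^2 - y + 16*z^3
(∇×B)₃ = ∂B₂/∂x − ∂B₁/∂y = -2*z^3 - 5
∇×B = (x + 2, 2*x + 6*y*z^2 - y + 16*z^3, -2*z^3 - 5)
At (-1, -1, -1): (1, -23, -3).

(1, -23, -3)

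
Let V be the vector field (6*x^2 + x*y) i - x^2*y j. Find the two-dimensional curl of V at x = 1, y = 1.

∂V₂/∂x = -2*x*y
∂V₁/∂y = x
Scalar curl = -2*x*y - x
At (1, 1): -3.

-3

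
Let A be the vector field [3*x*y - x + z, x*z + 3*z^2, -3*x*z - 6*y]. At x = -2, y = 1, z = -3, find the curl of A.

(14, -8, 3)

(∇×A)₁ = ∂A₃/∂y − ∂A₂/∂z = -x - 6*z - 6
(∇×A)₂ = ∂A₁/∂z − ∂A₃/∂x = 3*z + 1
(∇×A)₃ = ∂A₂/∂x − ∂A₁/∂y = -3*x + z
∇×A = (-x - 6*z - 6, 3*z + 1, -3*x + z)
At (-2, 1, -3): (14, -8, 3).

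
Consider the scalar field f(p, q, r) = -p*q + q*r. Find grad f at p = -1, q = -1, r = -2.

∂f/∂p = -q
∂f/∂q = -p + r
∂f/∂r = q
∇f = (-q, -p + r, q)
At (-1, -1, -2): (1, -1, -1).

(1, -1, -1)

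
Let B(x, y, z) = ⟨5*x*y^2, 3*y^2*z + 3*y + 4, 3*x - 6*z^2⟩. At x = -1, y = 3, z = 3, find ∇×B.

(∇×B)₁ = ∂B₃/∂y − ∂B₂/∂z = -3*y^2
(∇×B)₂ = ∂B₁/∂z − ∂B₃/∂x = -3
(∇×B)₃ = ∂B₂/∂x − ∂B₁/∂y = -10*x*y
∇×B = (-3*y^2, -3, -10*x*y)
At (-1, 3, 3): (-27, -3, 30).

(-27, -3, 30)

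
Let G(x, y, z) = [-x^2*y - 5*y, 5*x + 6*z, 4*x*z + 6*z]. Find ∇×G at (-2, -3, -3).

(∇×G)₁ = ∂G₃/∂y − ∂G₂/∂z = -6
(∇×G)₂ = ∂G₁/∂z − ∂G₃/∂x = -4*z
(∇×G)₃ = ∂G₂/∂x − ∂G₁/∂y = x^2 + 10
∇×G = (-6, -4*z, x^2 + 10)
At (-2, -3, -3): (-6, 12, 14).

(-6, 12, 14)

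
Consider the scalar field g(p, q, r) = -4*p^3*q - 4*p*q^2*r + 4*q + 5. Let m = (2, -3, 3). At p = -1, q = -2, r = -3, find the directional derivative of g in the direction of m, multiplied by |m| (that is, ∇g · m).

24

∂g/∂p = -12*p^2*q - 4*q^2*r
∂g/∂q = -4*p^3 - 8*p*q*r + 4
∂g/∂r = -4*p*q^2
∇g at (-1, -2, -3) = (72, 56, 16)
∇g · m = (72)(2) + (56)(-3) + (16)(3) = 24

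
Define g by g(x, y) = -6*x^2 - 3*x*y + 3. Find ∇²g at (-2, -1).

-12

∂²g/∂x² = -12
∂²g/∂y² = 0
∇²g = -12
At (-2, -1): -12.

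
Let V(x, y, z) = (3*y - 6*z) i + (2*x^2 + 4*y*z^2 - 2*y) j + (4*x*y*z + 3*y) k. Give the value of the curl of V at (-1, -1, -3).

(∇×V)₁ = ∂V₃/∂y − ∂V₂/∂z = 4*x*z - 8*y*z + 3
(∇×V)₂ = ∂V₁/∂z − ∂V₃/∂x = -4*y*z - 6
(∇×V)₃ = ∂V₂/∂x − ∂V₁/∂y = 4*x - 3
∇×V = (4*x*z - 8*y*z + 3, -4*y*z - 6, 4*x - 3)
At (-1, -1, -3): (-9, -18, -7).

(-9, -18, -7)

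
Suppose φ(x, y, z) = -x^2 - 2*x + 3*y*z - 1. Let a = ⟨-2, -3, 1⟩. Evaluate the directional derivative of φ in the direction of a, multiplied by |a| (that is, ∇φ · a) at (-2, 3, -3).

∂φ/∂x = -2*x - 2
∂φ/∂y = 3*z
∂φ/∂z = 3*y
∇φ at (-2, 3, -3) = (2, -9, 9)
∇φ · a = (2)(-2) + (-9)(-3) + (9)(1) = 32

32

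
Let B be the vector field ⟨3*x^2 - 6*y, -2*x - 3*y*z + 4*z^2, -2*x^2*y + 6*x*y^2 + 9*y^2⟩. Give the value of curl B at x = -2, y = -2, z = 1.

(∇×B)₁ = ∂B₃/∂y − ∂B₂/∂z = -2*x^2 + 12*x*y + 21*y - 8*z
(∇×B)₂ = ∂B₁/∂z − ∂B₃/∂x = 4*x*y - 6*y^2
(∇×B)₃ = ∂B₂/∂x − ∂B₁/∂y = 4
∇×B = (-2*x^2 + 12*x*y + 21*y - 8*z, 4*x*y - 6*y^2, 4)
At (-2, -2, 1): (-10, -8, 4).

(-10, -8, 4)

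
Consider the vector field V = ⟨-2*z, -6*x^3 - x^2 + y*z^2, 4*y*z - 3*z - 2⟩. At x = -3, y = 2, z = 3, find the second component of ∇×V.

(∇×V)_2 = ∂V₁/∂z − ∂V₃/∂x
= -2 − (0)
= -2
At (-3, 2, 3): -2.

-2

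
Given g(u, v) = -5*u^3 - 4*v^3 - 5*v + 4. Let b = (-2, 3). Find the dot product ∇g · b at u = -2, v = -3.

-219

∂g/∂u = -15*u^2
∂g/∂v = -12*v^2 - 5
∇g at (-2, -3) = (-60, -113)
∇g · b = (-60)(-2) + (-113)(3) = -219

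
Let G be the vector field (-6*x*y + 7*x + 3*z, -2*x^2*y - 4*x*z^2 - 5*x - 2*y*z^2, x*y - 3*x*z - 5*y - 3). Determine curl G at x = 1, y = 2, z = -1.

(∇×G)₁ = ∂G₃/∂y − ∂G₂/∂z = 8*x*z + x + 4*y*z - 5
(∇×G)₂ = ∂G₁/∂z − ∂G₃/∂x = -y + 3*z + 3
(∇×G)₃ = ∂G₂/∂x − ∂G₁/∂y = -4*x*y + 6*x - 4*z^2 - 5
∇×G = (8*x*z + x + 4*y*z - 5, -y + 3*z + 3, -4*x*y + 6*x - 4*z^2 - 5)
At (1, 2, -1): (-20, -2, -11).

(-20, -2, -11)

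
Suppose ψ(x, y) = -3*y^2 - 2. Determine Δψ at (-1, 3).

-6

∂²ψ/∂x² = 0
∂²ψ/∂y² = -6
∇²ψ = -6
At (-1, 3): -6.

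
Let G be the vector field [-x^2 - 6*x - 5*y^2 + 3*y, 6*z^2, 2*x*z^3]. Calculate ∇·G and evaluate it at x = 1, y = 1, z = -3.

46

∂G₁/∂x = -2*x - 6
∂G₂/∂y = 0
∂G₃/∂z = 6*x*z^2
∇·G = 6*x*z^2 - 2*x - 6
At (1, 1, -3): 46.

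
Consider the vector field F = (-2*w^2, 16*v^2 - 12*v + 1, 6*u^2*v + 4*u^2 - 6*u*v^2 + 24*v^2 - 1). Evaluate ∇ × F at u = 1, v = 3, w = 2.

(∇×F)₁ = ∂F₃/∂v − ∂F₂/∂w = 6*u^2 - 12*u*v + 48*v
(∇×F)₂ = ∂F₁/∂w − ∂F₃/∂u = -12*u*v - 8*u + 6*v^2 - 4*w
(∇×F)₃ = ∂F₂/∂u − ∂F₁/∂v = 0
∇×F = (6*u^2 - 12*u*v + 48*v, -12*u*v - 8*u + 6*v^2 - 4*w, 0)
At (1, 3, 2): (114, 2, 0).

(114, 2, 0)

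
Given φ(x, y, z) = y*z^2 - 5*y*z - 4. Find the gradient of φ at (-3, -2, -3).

(0, 24, 22)

∂φ/∂x = 0
∂φ/∂y = z^2 - 5*z
∂φ/∂z = 2*y*z - 5*y
∇φ = (0, z^2 - 5*z, 2*y*z - 5*y)
At (-3, -2, -3): (0, 24, 22).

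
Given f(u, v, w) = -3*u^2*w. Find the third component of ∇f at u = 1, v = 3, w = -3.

-3

(∇f)_3 = ∂f/∂w = -3*u^2
At (1, 3, -3): -3.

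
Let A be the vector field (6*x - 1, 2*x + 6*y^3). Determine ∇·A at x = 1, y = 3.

∂A₁/∂x = 6
∂A₂/∂y = 18*y^2
∇·A = 18*y^2 + 6
At (1, 3): 168.

168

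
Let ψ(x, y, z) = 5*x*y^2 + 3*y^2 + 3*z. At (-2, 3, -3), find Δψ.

∂²ψ/∂x² = 0
∂²ψ/∂y² = 2*(5*x + 3)
∂²ψ/∂z² = 0
∇²ψ = 10*x + 6
At (-2, 3, -3): -14.

-14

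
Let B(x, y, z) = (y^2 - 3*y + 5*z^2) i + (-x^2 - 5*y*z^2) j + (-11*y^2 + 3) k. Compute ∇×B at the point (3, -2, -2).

(∇×B)₁ = ∂B₃/∂y − ∂B₂/∂z = 10*y*z - 22*y
(∇×B)₂ = ∂B₁/∂z − ∂B₃/∂x = 10*z
(∇×B)₃ = ∂B₂/∂x − ∂B₁/∂y = -2*x - 2*y + 3
∇×B = (10*y*z - 22*y, 10*z, -2*x - 2*y + 3)
At (3, -2, -2): (84, -20, 1).

(84, -20, 1)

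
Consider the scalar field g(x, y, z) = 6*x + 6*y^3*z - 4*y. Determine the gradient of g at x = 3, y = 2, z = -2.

(6, -148, 48)

∂g/∂x = 6
∂g/∂y = 18*y^2*z - 4
∂g/∂z = 6*y^3
∇g = (6, 18*y^2*z - 4, 6*y^3)
At (3, 2, -2): (6, -148, 48).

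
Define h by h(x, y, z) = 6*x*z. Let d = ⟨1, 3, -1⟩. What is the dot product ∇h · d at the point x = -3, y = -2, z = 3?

36

∂h/∂x = 6*z
∂h/∂y = 0
∂h/∂z = 6*x
∇h at (-3, -2, 3) = (18, 0, -18)
∇h · d = (18)(1) + (0)(3) + (-18)(-1) = 36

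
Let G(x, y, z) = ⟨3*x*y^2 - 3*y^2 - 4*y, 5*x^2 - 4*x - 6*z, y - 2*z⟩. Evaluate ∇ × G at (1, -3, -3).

(∇×G)₁ = ∂G₃/∂y − ∂G₂/∂z = 7
(∇×G)₂ = ∂G₁/∂z − ∂G₃/∂x = 0
(∇×G)₃ = ∂G₂/∂x − ∂G₁/∂y = -6*x*y + 10*x + 6*y
∇×G = (7, 0, -6*x*y + 10*x + 6*y)
At (1, -3, -3): (7, 0, 10).

(7, 0, 10)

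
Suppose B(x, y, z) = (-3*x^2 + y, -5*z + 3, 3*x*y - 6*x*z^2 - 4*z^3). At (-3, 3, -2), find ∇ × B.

(-4, 15, -1)

(∇×B)₁ = ∂B₃/∂y − ∂B₂/∂z = 3*x + 5
(∇×B)₂ = ∂B₁/∂z − ∂B₃/∂x = -3*y + 6*z^2
(∇×B)₃ = ∂B₂/∂x − ∂B₁/∂y = -1
∇×B = (3*x + 5, -3*y + 6*z^2, -1)
At (-3, 3, -2): (-4, 15, -1).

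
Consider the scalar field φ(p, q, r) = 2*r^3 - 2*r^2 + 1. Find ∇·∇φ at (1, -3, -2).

∂²φ/∂p² = 0
∂²φ/∂q² = 0
∂²φ/∂r² = 4*(3*r - 1)
∇²φ = 12*r - 4
At (1, -3, -2): -28.

-28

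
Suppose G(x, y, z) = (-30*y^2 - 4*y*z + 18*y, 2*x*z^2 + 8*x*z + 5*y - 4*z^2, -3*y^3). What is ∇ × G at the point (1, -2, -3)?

(-56, 8, -156)

(∇×G)₁ = ∂G₃/∂y − ∂G₂/∂z = -4*x*z - 8*x - 9*y^2 + 8*z
(∇×G)₂ = ∂G₁/∂z − ∂G₃/∂x = -4*y
(∇×G)₃ = ∂G₂/∂x − ∂G₁/∂y = 60*y + 2*z^2 + 12*z - 18
∇×G = (-4*x*z - 8*x - 9*y^2 + 8*z, -4*y, 60*y + 2*z^2 + 12*z - 18)
At (1, -2, -3): (-56, 8, -156).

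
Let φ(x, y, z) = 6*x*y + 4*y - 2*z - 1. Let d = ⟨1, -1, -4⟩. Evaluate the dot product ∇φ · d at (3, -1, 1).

-20

∂φ/∂x = 6*y
∂φ/∂y = 6*x + 4
∂φ/∂z = -2
∇φ at (3, -1, 1) = (-6, 22, -2)
∇φ · d = (-6)(1) + (22)(-1) + (-2)(-4) = -20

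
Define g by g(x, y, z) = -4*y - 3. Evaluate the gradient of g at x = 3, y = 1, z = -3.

(0, -4, 0)

∂g/∂x = 0
∂g/∂y = -4
∂g/∂z = 0
∇g = (0, -4, 0)
At (3, 1, -3): (0, -4, 0).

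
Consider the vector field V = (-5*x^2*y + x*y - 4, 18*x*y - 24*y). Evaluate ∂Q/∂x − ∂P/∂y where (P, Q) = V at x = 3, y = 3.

∂V₂/∂x = 18*y
∂V₁/∂y = -5*x^2 + x
Scalar curl = 5*x^2 - x + 18*y
At (3, 3): 96.

96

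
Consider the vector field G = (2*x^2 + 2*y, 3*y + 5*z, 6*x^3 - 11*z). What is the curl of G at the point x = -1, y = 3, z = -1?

(∇×G)₁ = ∂G₃/∂y − ∂G₂/∂z = -5
(∇×G)₂ = ∂G₁/∂z − ∂G₃/∂x = -18*x^2
(∇×G)₃ = ∂G₂/∂x − ∂G₁/∂y = -2
∇×G = (-5, -18*x^2, -2)
At (-1, 3, -1): (-5, -18, -2).

(-5, -18, -2)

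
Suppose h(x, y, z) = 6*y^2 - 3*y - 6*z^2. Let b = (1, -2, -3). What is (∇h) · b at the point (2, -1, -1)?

∂h/∂x = 0
∂h/∂y = 12*y - 3
∂h/∂z = -12*z
∇h at (2, -1, -1) = (0, -15, 12)
∇h · b = (0)(1) + (-15)(-2) + (12)(-3) = -6

-6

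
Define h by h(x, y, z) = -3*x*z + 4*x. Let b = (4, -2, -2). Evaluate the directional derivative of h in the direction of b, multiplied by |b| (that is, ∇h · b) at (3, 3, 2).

10

∂h/∂x = -3*z + 4
∂h/∂y = 0
∂h/∂z = -3*x
∇h at (3, 3, 2) = (-2, 0, -9)
∇h · b = (-2)(4) + (0)(-2) + (-9)(-2) = 10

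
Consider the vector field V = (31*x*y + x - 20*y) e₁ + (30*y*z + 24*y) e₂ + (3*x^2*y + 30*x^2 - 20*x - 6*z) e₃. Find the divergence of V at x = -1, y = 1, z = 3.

∂V₁/∂x = 31*y + 1
∂V₂/∂y = 30*z + 24
∂V₃/∂z = -6
∇·V = 31*y + 30*z + 19
At (-1, 1, 3): 140.

140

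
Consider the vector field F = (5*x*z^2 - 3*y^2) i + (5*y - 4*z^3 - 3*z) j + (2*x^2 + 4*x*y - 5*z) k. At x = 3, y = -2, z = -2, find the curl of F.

(63, -64, -12)

(∇×F)₁ = ∂F₃/∂y − ∂F₂/∂z = 4*x + 12*z^2 + 3
(∇×F)₂ = ∂F₁/∂z − ∂F₃/∂x = 10*x*z - 4*x - 4*y
(∇×F)₃ = ∂F₂/∂x − ∂F₁/∂y = 6*y
∇×F = (4*x + 12*z^2 + 3, 10*x*z - 4*x - 4*y, 6*y)
At (3, -2, -2): (63, -64, -12).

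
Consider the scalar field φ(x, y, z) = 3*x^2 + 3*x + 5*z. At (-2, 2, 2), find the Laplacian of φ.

∂²φ/∂x² = 6
∂²φ/∂y² = 0
∂²φ/∂z² = 0
∇²φ = 6
At (-2, 2, 2): 6.

6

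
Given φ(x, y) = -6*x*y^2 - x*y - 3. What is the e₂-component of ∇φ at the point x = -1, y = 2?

(∇φ)_2 = ∂φ/∂y = -12*x*y - x
At (-1, 2): 25.

25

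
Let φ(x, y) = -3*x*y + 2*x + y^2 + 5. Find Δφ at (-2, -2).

2

∂²φ/∂x² = 0
∂²φ/∂y² = 2
∇²φ = 2
At (-2, -2): 2.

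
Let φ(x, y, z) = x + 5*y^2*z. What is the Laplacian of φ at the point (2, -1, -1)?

-10

∂²φ/∂x² = 0
∂²φ/∂y² = 10*z
∂²φ/∂z² = 0
∇²φ = 10*z
At (2, -1, -1): -10.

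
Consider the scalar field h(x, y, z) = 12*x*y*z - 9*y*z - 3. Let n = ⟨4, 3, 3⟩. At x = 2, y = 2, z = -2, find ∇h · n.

-192

∂h/∂x = 12*y*z
∂h/∂y = 12*x*z - 9*z
∂h/∂z = 12*x*y - 9*y
∇h at (2, 2, -2) = (-48, -30, 30)
∇h · n = (-48)(4) + (-30)(3) + (30)(3) = -192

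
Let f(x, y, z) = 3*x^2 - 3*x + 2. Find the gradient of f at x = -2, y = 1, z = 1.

∂f/∂x = 6*x - 3
∂f/∂y = 0
∂f/∂z = 0
∇f = (6*x - 3, 0, 0)
At (-2, 1, 1): (-15, 0, 0).

(-15, 0, 0)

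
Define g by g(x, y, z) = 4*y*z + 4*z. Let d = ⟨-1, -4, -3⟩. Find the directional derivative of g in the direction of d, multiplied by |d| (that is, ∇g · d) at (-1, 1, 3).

∂g/∂x = 0
∂g/∂y = 4*z
∂g/∂z = 4*y + 4
∇g at (-1, 1, 3) = (0, 12, 8)
∇g · d = (0)(-1) + (12)(-4) + (8)(-3) = -72

-72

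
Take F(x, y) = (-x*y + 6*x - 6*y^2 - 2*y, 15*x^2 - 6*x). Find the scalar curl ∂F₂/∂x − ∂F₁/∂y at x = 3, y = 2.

∂F₂/∂x = 30*x - 6
∂F₁/∂y = -x - 12*y - 2
Scalar curl = 31*x + 12*y - 4
At (3, 2): 113.

113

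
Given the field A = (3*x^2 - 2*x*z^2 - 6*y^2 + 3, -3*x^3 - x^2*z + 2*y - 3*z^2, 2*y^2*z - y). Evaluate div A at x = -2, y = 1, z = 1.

-10

∂A₁/∂x = 6*x - 2*z^2
∂A₂/∂y = 2
∂A₃/∂z = 2*y^2
∇·A = 6*x + 2*y^2 - 2*z^2 + 2
At (-2, 1, 1): -10.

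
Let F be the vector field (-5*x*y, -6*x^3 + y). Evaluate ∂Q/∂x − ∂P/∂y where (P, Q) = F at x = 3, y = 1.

∂F₂/∂x = -18*x^2
∂F₁/∂y = -5*x
Scalar curl = -18*x^2 + 5*x
At (3, 1): -147.

-147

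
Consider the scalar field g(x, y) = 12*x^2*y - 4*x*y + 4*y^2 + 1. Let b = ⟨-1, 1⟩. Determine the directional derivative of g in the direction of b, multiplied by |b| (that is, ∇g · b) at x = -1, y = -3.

-92

∂g/∂x = 24*x*y - 4*y
∂g/∂y = 12*x^2 - 4*x + 8*y
∇g at (-1, -3) = (84, -8)
∇g · b = (84)(-1) + (-8)(1) = -92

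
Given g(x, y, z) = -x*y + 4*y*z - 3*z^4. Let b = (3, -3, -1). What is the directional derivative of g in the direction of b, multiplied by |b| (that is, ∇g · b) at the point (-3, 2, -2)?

∂g/∂x = -y
∂g/∂y = -x + 4*z
∂g/∂z = 4*y - 12*z^3
∇g at (-3, 2, -2) = (-2, -5, 104)
∇g · b = (-2)(3) + (-5)(-3) + (104)(-1) = -95

-95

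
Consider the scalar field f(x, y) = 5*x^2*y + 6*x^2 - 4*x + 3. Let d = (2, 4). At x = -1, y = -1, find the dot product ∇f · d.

∂f/∂x = 10*x*y + 12*x - 4
∂f/∂y = 5*x^2
∇f at (-1, -1) = (-6, 5)
∇f · d = (-6)(2) + (5)(4) = 8

8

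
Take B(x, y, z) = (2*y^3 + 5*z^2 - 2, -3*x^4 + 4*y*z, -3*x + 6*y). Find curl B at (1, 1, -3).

(∇×B)₁ = ∂B₃/∂y − ∂B₂/∂z = -4*y + 6
(∇×B)₂ = ∂B₁/∂z − ∂B₃/∂x = 10*z + 3
(∇×B)₃ = ∂B₂/∂x − ∂B₁/∂y = -12*x^3 - 6*y^2
∇×B = (-4*y + 6, 10*z + 3, -12*x^3 - 6*y^2)
At (1, 1, -3): (2, -27, -18).

(2, -27, -18)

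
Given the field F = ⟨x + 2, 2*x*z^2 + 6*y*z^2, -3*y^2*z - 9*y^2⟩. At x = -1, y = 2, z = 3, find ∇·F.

43

∂F₁/∂x = 1
∂F₂/∂y = 6*z^2
∂F₃/∂z = -3*y^2
∇·F = -3*y^2 + 6*z^2 + 1
At (-1, 2, 3): 43.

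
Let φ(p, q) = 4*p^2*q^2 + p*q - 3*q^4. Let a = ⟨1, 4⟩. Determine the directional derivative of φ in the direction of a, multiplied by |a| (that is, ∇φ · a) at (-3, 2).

∂φ/∂p = 8*p*q^2 + q
∂φ/∂q = 8*p^2*q + p - 12*q^3
∇φ at (-3, 2) = (-94, 45)
∇φ · a = (-94)(1) + (45)(4) = 86

86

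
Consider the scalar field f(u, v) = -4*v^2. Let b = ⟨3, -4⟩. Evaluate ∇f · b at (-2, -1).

-32

∂f/∂u = 0
∂f/∂v = -8*v
∇f at (-2, -1) = (0, 8)
∇f · b = (0)(3) + (8)(-4) = -32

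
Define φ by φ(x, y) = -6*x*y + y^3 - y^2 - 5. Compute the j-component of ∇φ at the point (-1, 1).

(∇φ)_2 = ∂φ/∂y = -6*x + 3*y^2 - 2*y
At (-1, 1): 7.

7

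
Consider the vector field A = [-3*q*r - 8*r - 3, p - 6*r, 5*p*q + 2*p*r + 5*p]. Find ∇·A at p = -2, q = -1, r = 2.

-4

∂A₁/∂p = 0
∂A₂/∂q = 0
∂A₃/∂r = 2*p
∇·A = 2*p
At (-2, -1, 2): -4.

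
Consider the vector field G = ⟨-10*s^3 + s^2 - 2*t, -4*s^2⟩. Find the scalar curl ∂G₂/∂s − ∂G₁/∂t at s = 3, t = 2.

∂G₂/∂s = -8*s
∂G₁/∂t = -2
Scalar curl = -8*s + 2
At (3, 2): -22.

-22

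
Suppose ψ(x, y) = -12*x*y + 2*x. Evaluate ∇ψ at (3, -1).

∂ψ/∂x = -12*y + 2
∂ψ/∂y = -12*x
∇ψ = (-12*y + 2, -12*x)
At (3, -1): (14, -36).

(14, -36)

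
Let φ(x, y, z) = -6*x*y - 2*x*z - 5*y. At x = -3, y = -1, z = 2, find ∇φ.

(2, 13, 6)

∂φ/∂x = -6*y - 2*z
∂φ/∂y = -6*x - 5
∂φ/∂z = -2*x
∇φ = (-6*y - 2*z, -6*x - 5, -2*x)
At (-3, -1, 2): (2, 13, 6).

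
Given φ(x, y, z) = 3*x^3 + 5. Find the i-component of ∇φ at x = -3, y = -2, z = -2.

(∇φ)_1 = ∂φ/∂x = 9*x^2
At (-3, -2, -2): 81.

81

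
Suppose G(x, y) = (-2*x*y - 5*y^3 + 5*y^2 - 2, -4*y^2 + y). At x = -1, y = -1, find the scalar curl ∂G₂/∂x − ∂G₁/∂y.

∂G₂/∂x = 0
∂G₁/∂y = -2*x - 15*y^2 + 10*y
Scalar curl = 2*x + 15*y^2 - 10*y
At (-1, -1): 23.

23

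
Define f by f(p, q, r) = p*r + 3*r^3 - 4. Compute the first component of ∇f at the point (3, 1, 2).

(∇f)_1 = ∂f/∂p = r
At (3, 1, 2): 2.

2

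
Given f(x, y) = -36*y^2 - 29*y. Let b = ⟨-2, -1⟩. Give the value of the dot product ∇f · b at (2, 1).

∂f/∂x = 0
∂f/∂y = -72*y - 29
∇f at (2, 1) = (0, -101)
∇f · b = (0)(-2) + (-101)(-1) = 101

101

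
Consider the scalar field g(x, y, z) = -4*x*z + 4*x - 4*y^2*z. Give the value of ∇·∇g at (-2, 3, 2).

-16

∂²g/∂x² = 0
∂²g/∂y² = -8*z
∂²g/∂z² = 0
∇²g = -8*z
At (-2, 3, 2): -16.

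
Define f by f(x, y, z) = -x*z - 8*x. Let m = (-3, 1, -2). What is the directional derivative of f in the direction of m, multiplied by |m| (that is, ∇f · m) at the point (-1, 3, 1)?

∂f/∂x = -z - 8
∂f/∂y = 0
∂f/∂z = -x
∇f at (-1, 3, 1) = (-9, 0, 1)
∇f · m = (-9)(-3) + (0)(1) + (1)(-2) = 25

25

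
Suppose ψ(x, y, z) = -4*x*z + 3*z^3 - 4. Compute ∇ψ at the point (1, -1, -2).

∂ψ/∂x = -4*z
∂ψ/∂y = 0
∂ψ/∂z = -4*x + 9*z^2
∇ψ = (-4*z, 0, -4*x + 9*z^2)
At (1, -1, -2): (8, 0, 32).

(8, 0, 32)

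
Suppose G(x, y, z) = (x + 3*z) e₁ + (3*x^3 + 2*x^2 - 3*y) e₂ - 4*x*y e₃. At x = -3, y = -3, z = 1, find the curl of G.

(∇×G)₁ = ∂G₃/∂y − ∂G₂/∂z = -4*x
(∇×G)₂ = ∂G₁/∂z − ∂G₃/∂x = 4*y + 3
(∇×G)₃ = ∂G₂/∂x − ∂G₁/∂y = 9*x^2 + 4*x
∇×G = (-4*x, 4*y + 3, 9*x^2 + 4*x)
At (-3, -3, 1): (12, -9, 69).

(12, -9, 69)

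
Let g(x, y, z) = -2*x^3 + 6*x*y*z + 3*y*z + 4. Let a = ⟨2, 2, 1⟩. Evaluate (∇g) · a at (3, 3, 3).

∂g/∂x = -6*x^2 + 6*y*z
∂g/∂y = 6*x*z + 3*z
∂g/∂z = 6*x*y + 3*y
∇g at (3, 3, 3) = (0, 63, 63)
∇g · a = (0)(2) + (63)(2) + (63)(1) = 189

189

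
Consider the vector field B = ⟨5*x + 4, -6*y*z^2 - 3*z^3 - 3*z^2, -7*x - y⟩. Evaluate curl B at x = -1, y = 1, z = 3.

(∇×B)₁ = ∂B₃/∂y − ∂B₂/∂z = 12*y*z + 9*z^2 + 6*z - 1
(∇×B)₂ = ∂B₁/∂z − ∂B₃/∂x = 7
(∇×B)₃ = ∂B₂/∂x − ∂B₁/∂y = 0
∇×B = (12*y*z + 9*z^2 + 6*z - 1, 7, 0)
At (-1, 1, 3): (134, 7, 0).

(134, 7, 0)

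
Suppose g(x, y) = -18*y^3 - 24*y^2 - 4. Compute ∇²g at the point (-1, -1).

∂²g/∂x² = 0
∂²g/∂y² = -12*(9*y + 4)
∇²g = -108*y - 48
At (-1, -1): 60.

60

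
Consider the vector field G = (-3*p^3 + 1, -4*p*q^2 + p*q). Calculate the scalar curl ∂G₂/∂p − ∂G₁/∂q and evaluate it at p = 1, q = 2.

-14

∂G₂/∂p = -4*q^2 + q
∂G₁/∂q = 0
Scalar curl = -4*q^2 + q
At (1, 2): -14.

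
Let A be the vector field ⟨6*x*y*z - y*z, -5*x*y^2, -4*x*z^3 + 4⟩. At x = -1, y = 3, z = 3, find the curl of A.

(∇×A)₁ = ∂A₃/∂y − ∂A₂/∂z = 0
(∇×A)₂ = ∂A₁/∂z − ∂A₃/∂x = 6*x*y - y + 4*z^3
(∇×A)₃ = ∂A₂/∂x − ∂A₁/∂y = -6*x*z - 5*y^2 + z
∇×A = (0, 6*x*y - y + 4*z^3, -6*x*z - 5*y^2 + z)
At (-1, 3, 3): (0, 87, -24).

(0, 87, -24)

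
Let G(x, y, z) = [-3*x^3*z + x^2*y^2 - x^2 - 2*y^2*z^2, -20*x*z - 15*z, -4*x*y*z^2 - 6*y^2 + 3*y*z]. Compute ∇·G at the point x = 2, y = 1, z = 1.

∂G₁/∂x = -9*x^2*z + 2*x*y^2 - 2*x
∂G₂/∂y = 0
∂G₃/∂z = -8*x*y*z + 3*y
∇·G = -9*x^2*z + 2*x*y^2 - 8*x*y*z - 2*x + 3*y
At (2, 1, 1): -49.

-49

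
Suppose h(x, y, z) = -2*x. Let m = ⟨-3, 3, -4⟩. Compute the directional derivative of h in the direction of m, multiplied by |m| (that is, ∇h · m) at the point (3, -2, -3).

∂h/∂x = -2
∂h/∂y = 0
∂h/∂z = 0
∇h at (3, -2, -3) = (-2, 0, 0)
∇h · m = (-2)(-3) + (0)(3) + (0)(-4) = 6

6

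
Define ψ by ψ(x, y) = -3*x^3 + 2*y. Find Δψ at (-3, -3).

54

∂²ψ/∂x² = -18*x
∂²ψ/∂y² = 0
∇²ψ = -18*x
At (-3, -3): 54.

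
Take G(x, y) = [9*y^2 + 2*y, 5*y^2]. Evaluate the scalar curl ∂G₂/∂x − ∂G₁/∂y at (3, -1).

∂G₂/∂x = 0
∂G₁/∂y = 18*y + 2
Scalar curl = -18*y - 2
At (3, -1): 16.

16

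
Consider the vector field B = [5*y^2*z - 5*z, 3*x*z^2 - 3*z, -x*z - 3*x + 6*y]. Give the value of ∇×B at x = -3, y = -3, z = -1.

(-9, 42, -27)

(∇×B)₁ = ∂B₃/∂y − ∂B₂/∂z = -6*x*z + 9
(∇×B)₂ = ∂B₁/∂z − ∂B₃/∂x = 5*y^2 + z - 2
(∇×B)₃ = ∂B₂/∂x − ∂B₁/∂y = -10*y*z + 3*z^2
∇×B = (-6*x*z + 9, 5*y^2 + z - 2, -10*y*z + 3*z^2)
At (-3, -3, -1): (-9, 42, -27).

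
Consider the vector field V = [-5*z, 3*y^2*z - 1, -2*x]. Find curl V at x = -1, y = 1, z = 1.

(-3, -3, 0)

(∇×V)₁ = ∂V₃/∂y − ∂V₂/∂z = -3*y^2
(∇×V)₂ = ∂V₁/∂z − ∂V₃/∂x = -3
(∇×V)₃ = ∂V₂/∂x − ∂V₁/∂y = 0
∇×V = (-3*y^2, -3, 0)
At (-1, 1, 1): (-3, -3, 0).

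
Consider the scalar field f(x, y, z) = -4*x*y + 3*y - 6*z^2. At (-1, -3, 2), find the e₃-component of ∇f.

-24

(∇f)_3 = ∂f/∂z = -12*z
At (-1, -3, 2): -24.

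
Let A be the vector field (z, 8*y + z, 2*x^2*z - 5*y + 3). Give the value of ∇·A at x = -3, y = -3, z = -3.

∂A₁/∂x = 0
∂A₂/∂y = 8
∂A₃/∂z = 2*x^2
∇·A = 2*x^2 + 8
At (-3, -3, -3): 26.

26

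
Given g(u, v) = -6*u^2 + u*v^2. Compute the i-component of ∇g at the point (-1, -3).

21

(∇g)_1 = ∂g/∂u = -12*u + v^2
At (-1, -3): 21.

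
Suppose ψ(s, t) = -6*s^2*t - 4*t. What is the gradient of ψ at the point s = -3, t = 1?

(36, -58)

∂ψ/∂s = -12*s*t
∂ψ/∂t = -6*s^2 - 4
∇ψ = (-12*s*t, -6*s^2 - 4)
At (-3, 1): (36, -58).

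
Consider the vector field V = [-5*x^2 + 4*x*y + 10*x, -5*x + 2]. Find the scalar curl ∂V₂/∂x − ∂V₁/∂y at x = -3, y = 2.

7

∂V₂/∂x = -5
∂V₁/∂y = 4*x
Scalar curl = -4*x - 5
At (-3, 2): 7.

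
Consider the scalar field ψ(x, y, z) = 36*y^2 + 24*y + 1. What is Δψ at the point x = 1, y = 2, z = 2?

∂²ψ/∂x² = 0
∂²ψ/∂y² = 72
∂²ψ/∂z² = 0
∇²ψ = 72
At (1, 2, 2): 72.

72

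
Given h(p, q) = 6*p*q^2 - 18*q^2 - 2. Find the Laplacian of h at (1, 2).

-24

∂²h/∂p² = 0
∂²h/∂q² = 12*(p - 3)
∇²h = 12*p - 36
At (1, 2): -24.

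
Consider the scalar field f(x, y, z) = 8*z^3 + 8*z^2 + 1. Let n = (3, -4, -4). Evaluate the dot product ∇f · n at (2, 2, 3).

-1056

∂f/∂x = 0
∂f/∂y = 0
∂f/∂z = 24*z^2 + 16*z
∇f at (2, 2, 3) = (0, 0, 264)
∇f · n = (0)(3) + (0)(-4) + (264)(-4) = -1056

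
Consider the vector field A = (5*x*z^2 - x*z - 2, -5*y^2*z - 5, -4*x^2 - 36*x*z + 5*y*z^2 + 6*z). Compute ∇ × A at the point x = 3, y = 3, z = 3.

(90, 219, 0)

(∇×A)₁ = ∂A₃/∂y − ∂A₂/∂z = 5*y^2 + 5*z^2
(∇×A)₂ = ∂A₁/∂z − ∂A₃/∂x = 10*x*z + 7*x + 36*z
(∇×A)₃ = ∂A₂/∂x − ∂A₁/∂y = 0
∇×A = (5*y^2 + 5*z^2, 10*x*z + 7*x + 36*z, 0)
At (3, 3, 3): (90, 219, 0).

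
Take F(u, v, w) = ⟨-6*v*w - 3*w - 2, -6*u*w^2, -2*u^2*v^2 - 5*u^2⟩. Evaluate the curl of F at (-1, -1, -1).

(16, -11, -12)

(∇×F)₁ = ∂F₃/∂v − ∂F₂/∂w = -4*u^2*v + 12*u*w
(∇×F)₂ = ∂F₁/∂w − ∂F₃/∂u = 4*u*v^2 + 10*u - 6*v - 3
(∇×F)₃ = ∂F₂/∂u − ∂F₁/∂v = -6*w^2 + 6*w
∇×F = (-4*u^2*v + 12*u*w, 4*u*v^2 + 10*u - 6*v - 3, -6*w^2 + 6*w)
At (-1, -1, -1): (16, -11, -12).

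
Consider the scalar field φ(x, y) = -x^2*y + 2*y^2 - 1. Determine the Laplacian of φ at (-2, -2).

8

∂²φ/∂x² = -2*y
∂²φ/∂y² = 4
∇²φ = -2*y + 4
At (-2, -2): 8.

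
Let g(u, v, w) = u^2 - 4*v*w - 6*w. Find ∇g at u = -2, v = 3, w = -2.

∂g/∂u = 2*u
∂g/∂v = -4*w
∂g/∂w = -4*v - 6
∇g = (2*u, -4*w, -4*v - 6)
At (-2, 3, -2): (-4, 8, -18).

(-4, 8, -18)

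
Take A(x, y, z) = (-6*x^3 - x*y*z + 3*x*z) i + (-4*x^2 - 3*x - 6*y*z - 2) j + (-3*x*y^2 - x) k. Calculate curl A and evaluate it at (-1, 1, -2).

(12, 2, 7)

(∇×A)₁ = ∂A₃/∂y − ∂A₂/∂z = -6*x*y + 6*y
(∇×A)₂ = ∂A₁/∂z − ∂A₃/∂x = -x*y + 3*x + 3*y^2 + 1
(∇×A)₃ = ∂A₂/∂x − ∂A₁/∂y = x*z - 8*x - 3
∇×A = (-6*x*y + 6*y, -x*y + 3*x + 3*y^2 + 1, x*z - 8*x - 3)
At (-1, 1, -2): (12, 2, 7).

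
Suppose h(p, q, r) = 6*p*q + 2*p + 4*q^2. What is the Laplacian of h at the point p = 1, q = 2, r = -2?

8

∂²h/∂p² = 0
∂²h/∂q² = 8
∂²h/∂r² = 0
∇²h = 8
At (1, 2, -2): 8.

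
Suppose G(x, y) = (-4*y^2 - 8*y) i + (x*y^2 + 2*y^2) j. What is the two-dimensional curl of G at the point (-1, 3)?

∂G₂/∂x = y^2
∂G₁/∂y = -8*y - 8
Scalar curl = y^2 + 8*y + 8
At (-1, 3): 41.

41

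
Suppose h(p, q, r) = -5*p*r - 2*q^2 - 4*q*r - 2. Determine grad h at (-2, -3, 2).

∂h/∂p = -5*r
∂h/∂q = -4*q - 4*r
∂h/∂r = -5*p - 4*q
∇h = (-5*r, -4*q - 4*r, -5*p - 4*q)
At (-2, -3, 2): (-10, 4, 22).

(-10, 4, 22)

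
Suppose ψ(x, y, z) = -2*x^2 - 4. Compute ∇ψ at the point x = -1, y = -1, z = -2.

∂ψ/∂x = -4*x
∂ψ/∂y = 0
∂ψ/∂z = 0
∇ψ = (-4*x, 0, 0)
At (-1, -1, -2): (4, 0, 0).

(4, 0, 0)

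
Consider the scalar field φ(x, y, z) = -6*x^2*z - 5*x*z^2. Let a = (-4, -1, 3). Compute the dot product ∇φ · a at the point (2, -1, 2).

∂φ/∂x = -12*x*z - 5*z^2
∂φ/∂y = 0
∂φ/∂z = -6*x^2 - 10*x*z
∇φ at (2, -1, 2) = (-68, 0, -64)
∇φ · a = (-68)(-4) + (0)(-1) + (-64)(3) = 80

80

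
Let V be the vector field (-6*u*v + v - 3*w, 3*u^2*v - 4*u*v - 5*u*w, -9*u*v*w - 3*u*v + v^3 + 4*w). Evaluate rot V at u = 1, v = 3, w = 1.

(20, 33, 6)

(∇×V)₁ = ∂V₃/∂v − ∂V₂/∂w = -9*u*w + 2*u + 3*v^2
(∇×V)₂ = ∂V₁/∂w − ∂V₃/∂u = 9*v*w + 3*v - 3
(∇×V)₃ = ∂V₂/∂u − ∂V₁/∂v = 6*u*v + 6*u - 4*v - 5*w - 1
∇×V = (-9*u*w + 2*u + 3*v^2, 9*v*w + 3*v - 3, 6*u*v + 6*u - 4*v - 5*w - 1)
At (1, 3, 1): (20, 33, 6).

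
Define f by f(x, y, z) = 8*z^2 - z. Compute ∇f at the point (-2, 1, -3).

∂f/∂x = 0
∂f/∂y = 0
∂f/∂z = 16*z - 1
∇f = (0, 0, 16*z - 1)
At (-2, 1, -3): (0, 0, -49).

(0, 0, -49)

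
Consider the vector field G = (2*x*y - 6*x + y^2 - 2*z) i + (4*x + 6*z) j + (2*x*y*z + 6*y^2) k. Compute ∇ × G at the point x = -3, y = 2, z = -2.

(30, 6, 6)

(∇×G)₁ = ∂G₃/∂y − ∂G₂/∂z = 2*x*z + 12*y - 6
(∇×G)₂ = ∂G₁/∂z − ∂G₃/∂x = -2*y*z - 2
(∇×G)₃ = ∂G₂/∂x − ∂G₁/∂y = -2*x - 2*y + 4
∇×G = (2*x*z + 12*y - 6, -2*y*z - 2, -2*x - 2*y + 4)
At (-3, 2, -2): (30, 6, 6).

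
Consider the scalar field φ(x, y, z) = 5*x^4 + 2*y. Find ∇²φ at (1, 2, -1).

60

∂²φ/∂x² = 60*x^2
∂²φ/∂y² = 0
∂²φ/∂z² = 0
∇²φ = 60*x^2
At (1, 2, -1): 60.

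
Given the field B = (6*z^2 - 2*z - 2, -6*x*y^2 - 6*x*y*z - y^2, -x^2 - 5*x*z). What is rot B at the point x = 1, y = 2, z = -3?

(12, -51, 12)

(∇×B)₁ = ∂B₃/∂y − ∂B₂/∂z = 6*x*y
(∇×B)₂ = ∂B₁/∂z − ∂B₃/∂x = 2*x + 17*z - 2
(∇×B)₃ = ∂B₂/∂x − ∂B₁/∂y = -6*y^2 - 6*y*z
∇×B = (6*x*y, 2*x + 17*z - 2, -6*y^2 - 6*y*z)
At (1, 2, -3): (12, -51, 12).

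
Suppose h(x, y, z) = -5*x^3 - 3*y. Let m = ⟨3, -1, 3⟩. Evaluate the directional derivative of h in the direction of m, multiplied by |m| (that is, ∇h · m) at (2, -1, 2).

∂h/∂x = -15*x^2
∂h/∂y = -3
∂h/∂z = 0
∇h at (2, -1, 2) = (-60, -3, 0)
∇h · m = (-60)(3) + (-3)(-1) + (0)(3) = -177

-177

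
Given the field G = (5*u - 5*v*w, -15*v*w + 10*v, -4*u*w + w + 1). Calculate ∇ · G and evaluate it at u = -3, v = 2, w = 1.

∂G₁/∂u = 5
∂G₂/∂v = -15*w + 10
∂G₃/∂w = -4*u + 1
∇·G = -4*u - 15*w + 16
At (-3, 2, 1): 13.

13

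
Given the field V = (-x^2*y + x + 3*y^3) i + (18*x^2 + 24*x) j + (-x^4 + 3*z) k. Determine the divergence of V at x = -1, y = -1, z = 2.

∂V₁/∂x = -2*x*y + 1
∂V₂/∂y = 0
∂V₃/∂z = 3
∇·V = -2*x*y + 4
At (-1, -1, 2): 2.

2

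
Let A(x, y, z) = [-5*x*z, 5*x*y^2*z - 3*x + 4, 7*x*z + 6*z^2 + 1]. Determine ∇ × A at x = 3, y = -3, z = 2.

(∇×A)₁ = ∂A₃/∂y − ∂A₂/∂z = -5*x*y^2
(∇×A)₂ = ∂A₁/∂z − ∂A₃/∂x = -5*x - 7*z
(∇×A)₃ = ∂A₂/∂x − ∂A₁/∂y = 5*y^2*z - 3
∇×A = (-5*x*y^2, -5*x - 7*z, 5*y^2*z - 3)
At (3, -3, 2): (-135, -29, 87).

(-135, -29, 87)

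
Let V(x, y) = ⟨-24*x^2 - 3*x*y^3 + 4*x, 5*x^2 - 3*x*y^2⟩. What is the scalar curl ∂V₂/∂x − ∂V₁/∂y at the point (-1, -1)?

∂V₂/∂x = 10*x - 3*y^2
∂V₁/∂y = -9*x*y^2
Scalar curl = 9*x*y^2 + 10*x - 3*y^2
At (-1, -1): -22.

-22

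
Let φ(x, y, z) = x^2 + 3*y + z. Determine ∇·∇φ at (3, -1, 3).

2

∂²φ/∂x² = 2
∂²φ/∂y² = 0
∂²φ/∂z² = 0
∇²φ = 2
At (3, -1, 3): 2.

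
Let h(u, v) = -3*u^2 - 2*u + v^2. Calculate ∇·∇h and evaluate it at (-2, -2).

-4

∂²h/∂u² = -6
∂²h/∂v² = 2
∇²h = -4
At (-2, -2): -4.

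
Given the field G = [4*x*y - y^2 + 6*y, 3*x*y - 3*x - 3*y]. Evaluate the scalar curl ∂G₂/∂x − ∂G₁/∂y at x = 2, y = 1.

∂G₂/∂x = 3*y - 3
∂G₁/∂y = 4*x - 2*y + 6
Scalar curl = -4*x + 5*y - 9
At (2, 1): -12.

-12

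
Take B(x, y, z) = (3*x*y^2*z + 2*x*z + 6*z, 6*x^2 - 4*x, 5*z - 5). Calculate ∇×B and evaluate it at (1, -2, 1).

(0, 20, 20)

(∇×B)₁ = ∂B₃/∂y − ∂B₂/∂z = 0
(∇×B)₂ = ∂B₁/∂z − ∂B₃/∂x = 3*x*y^2 + 2*x + 6
(∇×B)₃ = ∂B₂/∂x − ∂B₁/∂y = -6*x*y*z + 12*x - 4
∇×B = (0, 3*x*y^2 + 2*x + 6, -6*x*y*z + 12*x - 4)
At (1, -2, 1): (0, 20, 20).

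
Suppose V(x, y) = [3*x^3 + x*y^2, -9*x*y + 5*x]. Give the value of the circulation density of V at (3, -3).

50

∂V₂/∂x = -9*y + 5
∂V₁/∂y = 2*x*y
Scalar curl = -2*x*y - 9*y + 5
At (3, -3): 50.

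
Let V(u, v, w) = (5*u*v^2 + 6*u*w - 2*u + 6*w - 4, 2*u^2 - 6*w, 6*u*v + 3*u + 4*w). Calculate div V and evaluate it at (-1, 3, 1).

53

∂V₁/∂u = 5*v^2 + 6*w - 2
∂V₂/∂v = 0
∂V₃/∂w = 4
∇·V = 5*v^2 + 6*w + 2
At (-1, 3, 1): 53.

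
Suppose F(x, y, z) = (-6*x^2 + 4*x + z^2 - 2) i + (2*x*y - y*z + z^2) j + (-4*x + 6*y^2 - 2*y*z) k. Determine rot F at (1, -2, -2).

(∇×F)₁ = ∂F₃/∂y − ∂F₂/∂z = 13*y - 4*z
(∇×F)₂ = ∂F₁/∂z − ∂F₃/∂x = 2*z + 4
(∇×F)₃ = ∂F₂/∂x − ∂F₁/∂y = 2*y
∇×F = (13*y - 4*z, 2*z + 4, 2*y)
At (1, -2, -2): (-18, 0, -4).

(-18, 0, -4)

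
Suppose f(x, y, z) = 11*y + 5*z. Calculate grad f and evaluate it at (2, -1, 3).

(0, 11, 5)

∂f/∂x = 0
∂f/∂y = 11
∂f/∂z = 5
∇f = (0, 11, 5)
At (2, -1, 3): (0, 11, 5).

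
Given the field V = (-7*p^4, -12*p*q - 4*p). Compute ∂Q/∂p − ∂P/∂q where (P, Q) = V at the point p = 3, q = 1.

-16

∂V₂/∂p = -12*q - 4
∂V₁/∂q = 0
Scalar curl = -12*q - 4
At (3, 1): -16.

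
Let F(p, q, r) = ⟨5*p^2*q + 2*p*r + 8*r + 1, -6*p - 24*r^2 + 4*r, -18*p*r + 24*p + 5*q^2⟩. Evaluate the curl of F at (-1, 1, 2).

(102, 18, -11)

(∇×F)₁ = ∂F₃/∂q − ∂F₂/∂r = 10*q + 48*r - 4
(∇×F)₂ = ∂F₁/∂r − ∂F₃/∂p = 2*p + 18*r - 16
(∇×F)₃ = ∂F₂/∂p − ∂F₁/∂q = -5*p^2 - 6
∇×F = (10*q + 48*r - 4, 2*p + 18*r - 16, -5*p^2 - 6)
At (-1, 1, 2): (102, 18, -11).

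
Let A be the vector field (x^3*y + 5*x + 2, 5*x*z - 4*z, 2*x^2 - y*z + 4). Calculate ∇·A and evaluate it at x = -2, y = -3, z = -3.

-28

∂A₁/∂x = 3*x^2*y + 5
∂A₂/∂y = 0
∂A₃/∂z = -y
∇·A = 3*x^2*y - y + 5
At (-2, -3, -3): -28.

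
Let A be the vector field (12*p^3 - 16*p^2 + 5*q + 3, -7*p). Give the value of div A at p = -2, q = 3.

∂A₁/∂p = 36*p^2 - 32*p
∂A₂/∂q = 0
∇·A = 36*p^2 - 32*p
At (-2, 3): 208.

208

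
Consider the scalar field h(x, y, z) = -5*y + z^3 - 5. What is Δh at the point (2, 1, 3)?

18

∂²h/∂x² = 0
∂²h/∂y² = 0
∂²h/∂z² = 6*z
∇²h = 6*z
At (2, 1, 3): 18.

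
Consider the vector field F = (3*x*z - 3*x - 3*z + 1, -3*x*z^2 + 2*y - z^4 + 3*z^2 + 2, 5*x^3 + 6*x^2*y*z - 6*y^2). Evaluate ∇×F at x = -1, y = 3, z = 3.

(∇×F)₁ = ∂F₃/∂y − ∂F₂/∂z = 6*x^2*z + 6*x*z - 12*y + 4*z^3 - 6*z
(∇×F)₂ = ∂F₁/∂z − ∂F₃/∂x = -15*x^2 - 12*x*y*z + 3*x - 3
(∇×F)₃ = ∂F₂/∂x − ∂F₁/∂y = -3*z^2
∇×F = (6*x^2*z + 6*x*z - 12*y + 4*z^3 - 6*z, -15*x^2 - 12*x*y*z + 3*x - 3, -3*z^2)
At (-1, 3, 3): (54, 87, -27).

(54, 87, -27)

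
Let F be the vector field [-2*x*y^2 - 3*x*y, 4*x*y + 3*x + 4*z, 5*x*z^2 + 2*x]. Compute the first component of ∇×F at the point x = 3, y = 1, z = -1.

-4

(∇×F)_1 = ∂F₃/∂y − ∂F₂/∂z
= 0 − (4)
= -4
At (3, 1, -1): -4.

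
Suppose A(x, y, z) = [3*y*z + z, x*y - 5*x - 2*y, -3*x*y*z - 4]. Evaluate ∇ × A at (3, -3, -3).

(∇×A)₁ = ∂A₃/∂y − ∂A₂/∂z = -3*x*z
(∇×A)₂ = ∂A₁/∂z − ∂A₃/∂x = 3*y*z + 3*y + 1
(∇×A)₃ = ∂A₂/∂x − ∂A₁/∂y = y - 3*z - 5
∇×A = (-3*x*z, 3*y*z + 3*y + 1, y - 3*z - 5)
At (3, -3, -3): (27, 19, 1).

(27, 19, 1)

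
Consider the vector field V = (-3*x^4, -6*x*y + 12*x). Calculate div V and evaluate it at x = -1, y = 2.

∂V₁/∂x = -12*x^3
∂V₂/∂y = -6*x
∇·V = -12*x^3 - 6*x
At (-1, 2): 18.

18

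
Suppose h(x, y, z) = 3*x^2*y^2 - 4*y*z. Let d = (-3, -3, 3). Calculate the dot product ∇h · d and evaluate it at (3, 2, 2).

∂h/∂x = 6*x*y^2
∂h/∂y = 6*x^2*y - 4*z
∂h/∂z = -4*y
∇h at (3, 2, 2) = (72, 100, -8)
∇h · d = (72)(-3) + (100)(-3) + (-8)(3) = -540

-540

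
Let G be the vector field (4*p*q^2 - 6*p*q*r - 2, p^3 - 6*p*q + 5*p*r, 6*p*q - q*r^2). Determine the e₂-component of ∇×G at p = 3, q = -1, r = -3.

(∇×G)_2 = ∂G₁/∂r − ∂G₃/∂p
= -6*p*q − (6*q)
= -6*p*q - 6*q
At (3, -1, -3): 24.

24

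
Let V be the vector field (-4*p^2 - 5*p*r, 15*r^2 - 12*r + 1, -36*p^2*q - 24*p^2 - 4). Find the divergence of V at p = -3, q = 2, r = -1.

∂V₁/∂p = -8*p - 5*r
∂V₂/∂q = 0
∂V₃/∂r = 0
∇·V = -8*p - 5*r
At (-3, 2, -1): 29.

29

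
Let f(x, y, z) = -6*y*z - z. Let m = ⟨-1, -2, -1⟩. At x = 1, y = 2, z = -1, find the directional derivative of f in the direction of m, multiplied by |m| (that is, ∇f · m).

∂f/∂x = 0
∂f/∂y = -6*z
∂f/∂z = -6*y - 1
∇f at (1, 2, -1) = (0, 6, -13)
∇f · m = (0)(-1) + (6)(-2) + (-13)(-1) = 1

1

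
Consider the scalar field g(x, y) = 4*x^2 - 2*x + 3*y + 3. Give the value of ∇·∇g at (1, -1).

∂²g/∂x² = 8
∂²g/∂y² = 0
∇²g = 8
At (1, -1): 8.

8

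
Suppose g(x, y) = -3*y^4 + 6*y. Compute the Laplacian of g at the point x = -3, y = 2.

∂²g/∂x² = 0
∂²g/∂y² = -36*y^2
∇²g = -36*y^2
At (-3, 2): -144.

-144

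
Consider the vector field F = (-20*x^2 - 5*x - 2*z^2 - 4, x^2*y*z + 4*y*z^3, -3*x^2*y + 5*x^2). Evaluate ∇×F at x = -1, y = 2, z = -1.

(-29, 2, 4)

(∇×F)₁ = ∂F₃/∂y − ∂F₂/∂z = -x^2*y - 3*x^2 - 12*y*z^2
(∇×F)₂ = ∂F₁/∂z − ∂F₃/∂x = 6*x*y - 10*x - 4*z
(∇×F)₃ = ∂F₂/∂x − ∂F₁/∂y = 2*x*y*z
∇×F = (-x^2*y - 3*x^2 - 12*y*z^2, 6*x*y - 10*x - 4*z, 2*x*y*z)
At (-1, 2, -1): (-29, 2, 4).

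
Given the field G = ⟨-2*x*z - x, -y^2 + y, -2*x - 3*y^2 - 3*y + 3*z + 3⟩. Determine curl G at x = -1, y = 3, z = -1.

(-21, 4, 0)

(∇×G)₁ = ∂G₃/∂y − ∂G₂/∂z = -6*y - 3
(∇×G)₂ = ∂G₁/∂z − ∂G₃/∂x = -2*x + 2
(∇×G)₃ = ∂G₂/∂x − ∂G₁/∂y = 0
∇×G = (-6*y - 3, -2*x + 2, 0)
At (-1, 3, -1): (-21, 4, 0).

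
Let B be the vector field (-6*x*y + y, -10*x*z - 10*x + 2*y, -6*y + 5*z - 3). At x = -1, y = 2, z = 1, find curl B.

(-16, 0, -27)

(∇×B)₁ = ∂B₃/∂y − ∂B₂/∂z = 10*x - 6
(∇×B)₂ = ∂B₁/∂z − ∂B₃/∂x = 0
(∇×B)₃ = ∂B₂/∂x − ∂B₁/∂y = 6*x - 10*z - 11
∇×B = (10*x - 6, 0, 6*x - 10*z - 11)
At (-1, 2, 1): (-16, 0, -27).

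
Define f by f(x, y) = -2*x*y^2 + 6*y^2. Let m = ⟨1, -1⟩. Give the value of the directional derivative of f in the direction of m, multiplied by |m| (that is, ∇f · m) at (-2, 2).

∂f/∂x = -2*y^2
∂f/∂y = -4*x*y + 12*y
∇f at (-2, 2) = (-8, 40)
∇f · m = (-8)(1) + (40)(-1) = -48

-48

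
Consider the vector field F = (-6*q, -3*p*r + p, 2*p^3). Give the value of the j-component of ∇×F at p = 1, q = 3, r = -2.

-6

(∇×F)_2 = ∂F₁/∂r − ∂F₃/∂p
= 0 − (6*p^2)
= -6*p^2
At (1, 3, -2): -6.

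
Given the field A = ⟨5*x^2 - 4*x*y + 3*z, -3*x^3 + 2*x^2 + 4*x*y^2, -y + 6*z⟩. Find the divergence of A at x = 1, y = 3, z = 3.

∂A₁/∂x = 10*x - 4*y
∂A₂/∂y = 8*x*y
∂A₃/∂z = 6
∇·A = 8*x*y + 10*x - 4*y + 6
At (1, 3, 3): 28.

28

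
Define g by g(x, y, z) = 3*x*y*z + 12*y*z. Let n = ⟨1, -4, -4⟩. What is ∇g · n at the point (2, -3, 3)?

-27

∂g/∂x = 3*y*z
∂g/∂y = 3*x*z + 12*z
∂g/∂z = 3*x*y + 12*y
∇g at (2, -3, 3) = (-27, 54, -54)
∇g · n = (-27)(1) + (54)(-4) + (-54)(-4) = -27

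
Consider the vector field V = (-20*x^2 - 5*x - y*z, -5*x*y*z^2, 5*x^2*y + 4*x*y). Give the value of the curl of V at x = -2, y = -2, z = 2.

(92, -30, 42)

(∇×V)₁ = ∂V₃/∂y − ∂V₂/∂z = 5*x^2 + 10*x*y*z + 4*x
(∇×V)₂ = ∂V₁/∂z − ∂V₃/∂x = -10*x*y - 5*y
(∇×V)₃ = ∂V₂/∂x − ∂V₁/∂y = -5*y*z^2 + z
∇×V = (5*x^2 + 10*x*y*z + 4*x, -10*x*y - 5*y, -5*y*z^2 + z)
At (-2, -2, 2): (92, -30, 42).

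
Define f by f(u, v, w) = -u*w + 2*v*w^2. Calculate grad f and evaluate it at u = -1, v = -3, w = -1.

∂f/∂u = -w
∂f/∂v = 2*w^2
∂f/∂w = -u + 4*v*w
∇f = (-w, 2*w^2, -u + 4*v*w)
At (-1, -3, -1): (1, 2, 13).

(1, 2, 13)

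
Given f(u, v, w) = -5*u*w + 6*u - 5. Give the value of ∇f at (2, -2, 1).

∂f/∂u = -5*w + 6
∂f/∂v = 0
∂f/∂w = -5*u
∇f = (-5*w + 6, 0, -5*u)
At (2, -2, 1): (1, 0, -10).

(1, 0, -10)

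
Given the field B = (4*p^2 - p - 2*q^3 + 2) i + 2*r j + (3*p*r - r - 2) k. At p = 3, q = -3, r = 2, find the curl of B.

(∇×B)₁ = ∂B₃/∂q − ∂B₂/∂r = -2
(∇×B)₂ = ∂B₁/∂r − ∂B₃/∂p = -3*r
(∇×B)₃ = ∂B₂/∂p − ∂B₁/∂q = 6*q^2
∇×B = (-2, -3*r, 6*q^2)
At (3, -3, 2): (-2, -6, 54).

(-2, -6, 54)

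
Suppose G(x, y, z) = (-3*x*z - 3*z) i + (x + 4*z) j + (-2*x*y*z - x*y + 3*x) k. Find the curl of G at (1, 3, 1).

(-7, 0, 1)

(∇×G)₁ = ∂G₃/∂y − ∂G₂/∂z = -2*x*z - x - 4
(∇×G)₂ = ∂G₁/∂z − ∂G₃/∂x = -3*x + 2*y*z + y - 6
(∇×G)₃ = ∂G₂/∂x − ∂G₁/∂y = 1
∇×G = (-2*x*z - x - 4, -3*x + 2*y*z + y - 6, 1)
At (1, 3, 1): (-7, 0, 1).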